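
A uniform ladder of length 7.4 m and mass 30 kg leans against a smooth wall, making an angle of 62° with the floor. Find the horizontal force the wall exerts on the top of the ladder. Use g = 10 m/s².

Take moments about the foot of the ladder.
Ladder weight 30×10 = 300 N acts at 3.7 m along the ladder; its horizontal arm is 3.7·cos62° = 1.737 m → τ = 521.1 N·m clockwise.
Wall normal N acts horizontally at the top; its moment arm is the height L sinθ = 7.4·sin62° = 6.534 m, counterclockwise.
Balancing moments: N × 6.534 = 521.1, giving N = 79.8 N.

N_wall ≈ 79.8 N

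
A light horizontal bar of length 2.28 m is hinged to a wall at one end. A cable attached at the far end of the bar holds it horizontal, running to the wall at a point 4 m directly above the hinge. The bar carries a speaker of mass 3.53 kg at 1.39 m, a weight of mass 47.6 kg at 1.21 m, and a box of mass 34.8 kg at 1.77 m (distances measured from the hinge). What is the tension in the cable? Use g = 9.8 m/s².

About the hinge:
Speaker: 3.53 × 9.8 = 34.59 N down at 1.39 m → arm 1.39 m, τ = 34.59 × 1.39 = 48.08 N·m clockwise.
Weight: 47.6 × 9.8 = 466.5 N down at 1.21 m → arm 1.21 m, τ = 466.5 × 1.21 = 564.5 N·m clockwise.
Box: 34.8 × 9.8 = 341 N down at 1.77 m → arm 1.77 m, τ = 341 × 1.77 = 603.6 N·m clockwise.
Total clockwise load moment = 1216 N·m.
The cable tension T acts at 2.28 m; only its component perpendicular to the bar, T sinθ, produces torque. sinθ = h/√(h²+d²) = 4/√(4²+2.28²) = 0.8688.
Balancing moments: T × 2.28 × 0.8688 = 1216, giving T = 1216 / 1.981 = 614 N.

T ≈ 614 N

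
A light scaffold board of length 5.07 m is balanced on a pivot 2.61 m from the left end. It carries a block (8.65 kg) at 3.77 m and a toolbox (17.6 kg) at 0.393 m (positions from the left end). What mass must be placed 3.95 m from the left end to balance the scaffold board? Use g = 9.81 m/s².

m ≈ 21.6 kg

Taking torques about the pivot (at 2.61 m from the left end):
Block: 8.65 × 9.81 = 84.86 N down at 3.77 m → arm 1.16 m, τ = 84.86 × 1.16 = 98.44 N·m clockwise.
Toolbox: 17.6 × 9.81 = 172.7 N down at 0.393 m → arm 2.217 m, τ = 172.7 × 2.217 = 382.9 N·m counterclockwise.
Net moment of known loads = 284.5 N·m counterclockwise.
An unknown mass m at 3.95 m has arm 1.34 m; its moment is m·g·1.34 clockwise.
Balancing moments: m × 9.81 × 1.34 = 284.5, giving m = 284.5 / (9.81 × 1.34) = 21.6 kg.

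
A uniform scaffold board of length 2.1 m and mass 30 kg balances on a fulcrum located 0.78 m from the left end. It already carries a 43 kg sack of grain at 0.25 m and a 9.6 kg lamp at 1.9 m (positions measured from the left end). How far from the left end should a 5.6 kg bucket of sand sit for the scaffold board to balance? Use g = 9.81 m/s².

About the fulcrum (at 0.78 m from the left end):
Beam weight: 30 × 9.81 = 294.3 N down at 1.05 m → arm 0.27 m, τ = 294.3 × 0.27 = 79.46 N·m clockwise.
Sack of grain: 43 × 9.81 = 421.8 N down at 0.25 m → arm 0.53 m, τ = 421.8 × 0.53 = 223.6 N·m counterclockwise.
Lamp: 9.6 × 9.81 = 94.18 N down at 1.9 m → arm 1.12 m, τ = 94.18 × 1.12 = 105.5 N·m clockwise.
Net moment of existing loads = 38.64 N·m counterclockwise.
The bucket of sand weighs 5.6 × 9.81 = 54.94 N and must supply an equal clockwise moment, so its lever arm about the fulcrum is 38.64 / 54.94 = 0.703 m.
That puts it at 0.78 + 0.703 = 1.48 m from the left end.

x ≈ 1.48 m from the left end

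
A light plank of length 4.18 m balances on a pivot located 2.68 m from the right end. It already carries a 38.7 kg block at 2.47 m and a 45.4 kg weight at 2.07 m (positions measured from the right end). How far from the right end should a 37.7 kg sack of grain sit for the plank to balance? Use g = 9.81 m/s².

Choose the pivot (at 2.68 m from the right end) as the axis so the support reaction has zero arm there.
Block: 38.7 × 9.81 = 379.6 N down at 2.47 m → arm 0.21 m, τ = 379.6 × 0.21 = 79.72 N·m clockwise.
Weight: 45.4 × 9.81 = 445.4 N down at 2.07 m → arm 0.61 m, τ = 445.4 × 0.61 = 271.7 N·m clockwise.
Net moment of existing loads = 351.4 N·m clockwise.
The sack of grain weighs 37.7 × 9.81 = 369.8 N and must supply an equal counterclockwise moment, so its lever arm about the pivot is 351.4 / 369.8 = 0.95 m.
That puts it at 2.68 + 0.95 = 3.63 m from the right end.

x ≈ 3.63 m from the right end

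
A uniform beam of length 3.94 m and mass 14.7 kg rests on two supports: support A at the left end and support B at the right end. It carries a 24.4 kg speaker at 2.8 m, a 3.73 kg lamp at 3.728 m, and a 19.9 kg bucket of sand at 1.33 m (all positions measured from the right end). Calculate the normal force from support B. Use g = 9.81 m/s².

R_B ≈ 273 N

Taking torques about support A:
Beam weight: 14.7 × 9.81 = 144.2 N down at 1.97 m → arm 1.97 m, τ = 144.2 × 1.97 = 284.1 N·m clockwise.
Speaker: 24.4 × 9.81 = 239.4 N down at 2.8 m → arm 1.14 m, τ = 239.4 × 1.14 = 272.9 N·m clockwise.
Lamp: 3.73 × 9.81 = 36.59 N down at 3.728 m → arm 0.212 m, τ = 36.59 × 0.212 = 7.757 N·m clockwise.
Bucket of sand: 19.9 × 9.81 = 195.2 N down at 1.33 m → arm 2.61 m, τ = 195.2 × 2.61 = 509.5 N·m clockwise.
Net load moment about support A = 1074 N·m clockwise.
Reaction R at support B is upward at 0 m, arm 3.94 m → moment R × 3.94 counterclockwise.
Balancing moments: R × 3.94 = 1074, giving R = 273 N.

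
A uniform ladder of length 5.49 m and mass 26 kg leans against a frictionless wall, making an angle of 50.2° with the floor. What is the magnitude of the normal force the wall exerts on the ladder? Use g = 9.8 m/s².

N_wall ≈ 106 N

Take moments about the foot of the ladder.
Ladder weight 26×9.8 = 254.8 N acts at 2.745 m along the ladder; its horizontal arm is 2.745·cos50.2° = 1.757 m → τ = 447.7 N·m clockwise.
Wall normal N acts horizontally at the top; its moment arm is the height L sinθ = 5.49·sin50.2° = 4.218 m, counterclockwise.
Στ = 0 ⇒ N × 4.218 = 447.7 ⇒ N = 106 N.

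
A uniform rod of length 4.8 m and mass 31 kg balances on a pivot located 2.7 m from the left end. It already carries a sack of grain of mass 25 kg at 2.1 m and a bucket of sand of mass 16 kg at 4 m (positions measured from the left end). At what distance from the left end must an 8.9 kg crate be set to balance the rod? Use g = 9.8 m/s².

x ≈ 3.09 m from the left end

Take moments about the pivot (at 2.7 m from the left end).
Beam weight: 31 × 9.8 = 303.8 N down at 2.4 m → arm 0.3 m, τ = 303.8 × 0.3 = 91.14 N·m counterclockwise.
Sack of grain: 25 × 9.8 = 245 N down at 2.1 m → arm 0.6 m, τ = 245 × 0.6 = 147 N·m counterclockwise.
Bucket of sand: 16 × 9.8 = 156.8 N down at 4 m → arm 1.3 m, τ = 156.8 × 1.3 = 203.8 N·m clockwise.
Net moment of existing loads = 34.34 N·m counterclockwise.
The crate weighs 8.9 × 9.8 = 87.22 N and must supply an equal clockwise moment, so its lever arm about the pivot is 34.34 / 87.22 = 0.394 m.
That puts it at 2.7 + 0.394 = 3.09 m from the left end.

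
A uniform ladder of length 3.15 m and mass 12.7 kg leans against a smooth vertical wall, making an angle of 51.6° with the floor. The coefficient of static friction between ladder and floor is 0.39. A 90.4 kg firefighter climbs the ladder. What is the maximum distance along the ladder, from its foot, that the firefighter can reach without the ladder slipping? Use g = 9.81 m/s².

Choose the foot of the ladder as the axis so the floor normal and friction both act there and drop out.
Ladder weight 12.7×9.81 = 124.6 N acts at 1.575 m along the ladder; its horizontal arm is 1.575·cos51.6° = 0.9783 m → τ = 121.9 N·m clockwise.
Firefighter weight 90.4×9.81 = 886.8 N at distance d → arm d·cos51.6° → τ = 886.8·d·0.6211 clockwise.
Wall normal N at the top has arm L sinθ = 2.469 m counterclockwise, so Στ = 0 gives N·2.469 = 121.9 + 550.8·d.
ΣFy = 0 ⇒ N_floor = 1011 N, so the maximum friction is μ_s·N_floor = 0.39×1011 = 394.3 N. ΣFx = 0 ⇒ N_wall = f, so at the slipping point N = 394.3 N.
Substituting: 394.3×2.469 = 121.9 + 550.8·d ⇒ d = (973.5 − 121.9) / 550.8 = 1.55 m.

d ≈ 1.55 m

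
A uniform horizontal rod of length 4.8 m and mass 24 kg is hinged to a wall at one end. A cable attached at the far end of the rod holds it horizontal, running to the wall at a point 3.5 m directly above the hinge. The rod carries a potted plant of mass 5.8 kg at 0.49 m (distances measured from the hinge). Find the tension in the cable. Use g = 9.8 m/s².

About the hinge:
Beam weight: 24 × 9.8 = 235.2 N down at 2.4 m → arm 2.4 m, τ = 235.2 × 2.4 = 564.5 N·m clockwise.
Potted plant: 5.8 × 9.8 = 56.84 N down at 0.49 m → arm 0.49 m, τ = 56.84 × 0.49 = 27.85 N·m clockwise.
Total clockwise load moment = 592.4 N·m.
The cable tension T acts at 4.8 m; only its component perpendicular to the rod, T sinθ, produces torque. sinθ = h/√(h²+d²) = 3.5/√(3.5²+4.8²) = 0.5892.
For rotational equilibrium, T × 4.8 × 0.5892 = 592.4, so T = 592.4 / 2.828 = 209 N.

T ≈ 209 N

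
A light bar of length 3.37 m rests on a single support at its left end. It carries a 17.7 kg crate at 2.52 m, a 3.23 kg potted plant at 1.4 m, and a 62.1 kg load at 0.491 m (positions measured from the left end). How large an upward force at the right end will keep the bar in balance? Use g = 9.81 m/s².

F ≈ 232 N

About the left end:
Crate: 17.7 × 9.81 = 173.6 N down at 2.52 m → arm 2.52 m, τ = 173.6 × 2.52 = 437.5 N·m clockwise.
Potted plant: 3.23 × 9.81 = 31.69 N down at 1.4 m → arm 1.4 m, τ = 31.69 × 1.4 = 44.37 N·m clockwise.
Load: 62.1 × 9.81 = 609.2 N down at 0.491 m → arm 0.491 m, τ = 609.2 × 0.491 = 299.1 N·m clockwise.
Net moment of the loads = 781 N·m clockwise.
The upward force F acts at the right end, arm 3.37 m, giving F × 3.37 counterclockwise.
Balancing moments: F × 3.37 = 781, giving F = 781 / 3.37 = 232 N.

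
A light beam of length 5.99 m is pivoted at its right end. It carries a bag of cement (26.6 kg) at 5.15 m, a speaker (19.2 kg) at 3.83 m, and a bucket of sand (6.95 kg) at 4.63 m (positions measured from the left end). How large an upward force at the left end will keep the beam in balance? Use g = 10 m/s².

Taking torques about the right end:
Bag of cement: 26.6 × 10 = 266 N down at 5.15 m → arm 0.84 m, τ = 266 × 0.84 = 223.4 N·m counterclockwise.
Speaker: 19.2 × 10 = 192 N down at 3.83 m → arm 2.16 m, τ = 192 × 2.16 = 414.7 N·m counterclockwise.
Bucket of sand: 6.95 × 10 = 69.5 N down at 4.63 m → arm 1.36 m, τ = 69.5 × 1.36 = 94.52 N·m counterclockwise.
Net moment of the loads = 732.6 N·m counterclockwise.
The upward force F acts at the left end, arm 5.99 m, giving F × 5.99 clockwise.
Setting net torque to zero: F × 5.99 = 732.6 → F = 732.6 / 5.99 = 122 N.

F ≈ 122 N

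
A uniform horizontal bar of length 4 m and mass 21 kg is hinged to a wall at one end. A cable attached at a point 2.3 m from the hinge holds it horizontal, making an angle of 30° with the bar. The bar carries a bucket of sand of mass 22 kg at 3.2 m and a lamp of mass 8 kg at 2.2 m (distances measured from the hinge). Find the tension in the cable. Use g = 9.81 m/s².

T ≈ 1110 N

Sum moments about the hinge (the unknown hinge reaction has zero arm there).
Beam weight: 21 × 9.81 = 206 N down at 2 m → arm 2 m, τ = 206 × 2 = 412 N·m clockwise.
Bucket of sand: 22 × 9.81 = 215.8 N down at 3.2 m → arm 3.2 m, τ = 215.8 × 3.2 = 690.6 N·m clockwise.
Lamp: 8 × 9.81 = 78.48 N down at 2.2 m → arm 2.2 m, τ = 78.48 × 2.2 = 172.7 N·m clockwise.
Total clockwise load moment = 1275 N·m.
The cable tension T acts at 2.3 m; only its component perpendicular to the bar, T sinθ, produces torque. sin 30° = 0.5.
Στ = 0 ⇒ T × 2.3 × 0.5 = 1275 ⇒ T = 1275 / 1.15 = 1110 N.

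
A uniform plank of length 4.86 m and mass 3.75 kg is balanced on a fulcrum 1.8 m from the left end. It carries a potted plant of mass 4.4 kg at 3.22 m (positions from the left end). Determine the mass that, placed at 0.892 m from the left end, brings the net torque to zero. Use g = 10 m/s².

Taking torques about the fulcrum (at 1.8 m from the left end):
Beam weight: 3.75 × 10 = 37.5 N down at 2.43 m → arm 0.63 m, τ = 37.5 × 0.63 = 23.62 N·m clockwise.
Potted plant: 4.4 × 10 = 44 N down at 3.22 m → arm 1.42 m, τ = 44 × 1.42 = 62.48 N·m clockwise.
Net moment of known loads = 86.1 N·m clockwise.
An unknown mass m at 0.892 m has arm 0.908 m; its moment is m·g·0.908 counterclockwise.
Balancing moments: m × 10 × 0.908 = 86.1, giving m = 86.1 / (10 × 0.908) = 9.48 kg.

m ≈ 9.48 kg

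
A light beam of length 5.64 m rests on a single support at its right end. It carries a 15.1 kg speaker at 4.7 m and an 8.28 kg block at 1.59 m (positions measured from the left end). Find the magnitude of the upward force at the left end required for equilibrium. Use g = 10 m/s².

F ≈ 84.6 N

Choose the right end as the axis so the unknown pivot reaction has zero arm there.
Speaker: 15.1 × 10 = 151 N down at 4.7 m → arm 0.94 m, τ = 151 × 0.94 = 141.9 N·m counterclockwise.
Block: 8.28 × 10 = 82.8 N down at 1.59 m → arm 4.05 m, τ = 82.8 × 4.05 = 335.3 N·m counterclockwise.
Net moment of the loads = 477.2 N·m counterclockwise.
The upward force F acts at the left end, arm 5.64 m, giving F × 5.64 clockwise.
Balancing moments: F × 5.64 = 477.2, giving F = 477.2 / 5.64 = 84.6 N.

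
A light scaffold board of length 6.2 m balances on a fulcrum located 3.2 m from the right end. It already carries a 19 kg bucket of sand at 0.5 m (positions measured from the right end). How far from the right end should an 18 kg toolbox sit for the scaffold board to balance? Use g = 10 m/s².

Take moments about the fulcrum (at 3.2 m from the right end).
Bucket of sand: 19 × 10 = 190 N down at 0.5 m → arm 2.7 m, τ = 190 × 2.7 = 513 N·m clockwise.
Net moment of existing loads = 513 N·m clockwise.
The toolbox weighs 18 × 10 = 180 N and must supply an equal counterclockwise moment, so its lever arm about the fulcrum is 513 / 180 = 2.85 m.
That puts it at 3.2 + 2.85 = 6.05 m from the right end.

x ≈ 6.05 m from the right end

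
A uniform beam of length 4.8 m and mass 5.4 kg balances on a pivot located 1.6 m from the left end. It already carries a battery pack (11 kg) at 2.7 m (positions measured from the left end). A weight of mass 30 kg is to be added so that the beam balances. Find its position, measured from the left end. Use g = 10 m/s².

Sum moments about the pivot (at 1.6 m from the left end) (the support reaction has zero arm there).
Beam weight: 5.4 × 10 = 54 N down at 2.4 m → arm 0.8 m, τ = 54 × 0.8 = 43.2 N·m clockwise.
Battery pack: 11 × 10 = 110 N down at 2.7 m → arm 1.1 m, τ = 110 × 1.1 = 121 N·m clockwise.
Net moment of existing loads = 164.2 N·m clockwise.
The weight weighs 30 × 10 = 300 N and must supply an equal counterclockwise moment, so its lever arm about the pivot is 164.2 / 300 = 0.547 m.
That puts it at 1.6 − 0.547 = 1.05 m from the left end.

x ≈ 1.05 m from the left end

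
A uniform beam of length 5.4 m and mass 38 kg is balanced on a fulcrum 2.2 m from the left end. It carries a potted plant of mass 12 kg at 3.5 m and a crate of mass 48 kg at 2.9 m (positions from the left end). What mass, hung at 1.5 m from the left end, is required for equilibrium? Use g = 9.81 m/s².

Take moments about the fulcrum (at 2.2 m from the left end).
Beam weight: 38 × 9.81 = 372.8 N down at 2.7 m → arm 0.5 m, τ = 372.8 × 0.5 = 186.4 N·m clockwise.
Potted plant: 12 × 9.81 = 117.7 N down at 3.5 m → arm 1.3 m, τ = 117.7 × 1.3 = 153 N·m clockwise.
Crate: 48 × 9.81 = 470.9 N down at 2.9 m → arm 0.7 m, τ = 470.9 × 0.7 = 329.6 N·m clockwise.
Net moment of known loads = 669 N·m clockwise.
An unknown mass m at 1.5 m has arm 0.7 m; its moment is m·g·0.7 counterclockwise.
Balancing moments: m × 9.81 × 0.7 = 669, giving m = 669 / (9.81 × 0.7) = 97.4 kg.

m ≈ 97.4 kg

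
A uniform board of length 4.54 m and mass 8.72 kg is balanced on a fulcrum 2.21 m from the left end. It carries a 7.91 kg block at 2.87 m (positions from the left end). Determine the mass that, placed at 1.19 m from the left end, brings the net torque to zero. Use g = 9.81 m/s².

m ≈ 5.63 kg

About the fulcrum (at 2.21 m from the left end):
Beam weight: 8.72 × 9.81 = 85.54 N down at 2.27 m → arm 0.06 m, τ = 85.54 × 0.06 = 5.132 N·m clockwise.
Block: 7.91 × 9.81 = 77.6 N down at 2.87 m → arm 0.66 m, τ = 77.6 × 0.66 = 51.22 N·m clockwise.
Net moment of known loads = 56.35 N·m clockwise.
An unknown mass m at 1.19 m has arm 1.02 m; its moment is m·g·1.02 counterclockwise.
For rotational equilibrium, m × 9.81 × 1.02 = 56.35, so m = 56.35 / (9.81 × 1.02) = 5.63 kg.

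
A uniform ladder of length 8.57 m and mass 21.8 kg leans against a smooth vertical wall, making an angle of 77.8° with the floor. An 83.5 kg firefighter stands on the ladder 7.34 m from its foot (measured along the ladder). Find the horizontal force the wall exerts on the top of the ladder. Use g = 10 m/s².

Take moments about the foot of the ladder.
Ladder weight 21.8×10 = 218 N acts at 4.285 m along the ladder; its horizontal arm is 4.285·cos77.8° = 0.9055 m → τ = 197.4 N·m clockwise.
Firefighter: 83.5×10 = 835 N at 7.34 m → arm 1.551 m → τ = 1295 N·m clockwise.
Wall normal N acts horizontally at the top; its moment arm is the height L sinθ = 8.57·sin77.8° = 8.376 m, counterclockwise.
Setting net torque to zero: N × 8.376 = 1492 → N = 178 N.

N_wall ≈ 178 N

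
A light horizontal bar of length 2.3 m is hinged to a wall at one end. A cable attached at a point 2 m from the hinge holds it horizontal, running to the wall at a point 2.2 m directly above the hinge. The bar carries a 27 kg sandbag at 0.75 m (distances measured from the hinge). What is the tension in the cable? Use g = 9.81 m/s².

Choose the hinge as the axis so the unknown hinge reaction has zero arm there.
Sandbag: 27 × 9.81 = 264.9 N down at 0.75 m → arm 0.75 m, τ = 264.9 × 0.75 = 198.7 N·m clockwise.
Total clockwise load moment = 198.7 N·m.
The cable tension T acts at 2 m; only its component perpendicular to the bar, T sinθ, produces torque. sinθ = h/√(h²+d²) = 2.2/√(2.2²+2²) = 0.7399.
Setting net torque to zero: T × 2 × 0.7399 = 198.7 → T = 198.7 / 1.48 = 134 N.

T ≈ 134 N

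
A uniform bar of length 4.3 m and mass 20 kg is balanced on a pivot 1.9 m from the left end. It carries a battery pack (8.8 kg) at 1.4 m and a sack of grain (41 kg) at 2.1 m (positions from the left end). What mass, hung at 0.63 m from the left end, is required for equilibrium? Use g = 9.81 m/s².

m ≈ 6.93 kg

About the pivot (at 1.9 m from the left end):
Beam weight: 20 × 9.81 = 196.2 N down at 2.15 m → arm 0.25 m, τ = 196.2 × 0.25 = 49.05 N·m clockwise.
Battery pack: 8.8 × 9.81 = 86.33 N down at 1.4 m → arm 0.5 m, τ = 86.33 × 0.5 = 43.16 N·m counterclockwise.
Sack of grain: 41 × 9.81 = 402.2 N down at 2.1 m → arm 0.2 m, τ = 402.2 × 0.2 = 80.44 N·m clockwise.
Net moment of known loads = 86.33 N·m clockwise.
An unknown mass m at 0.63 m has arm 1.27 m; its moment is m·g·1.27 counterclockwise.
Στ = 0 ⇒ m × 9.81 × 1.27 = 86.33 ⇒ m = 86.33 / (9.81 × 1.27) = 6.93 kg.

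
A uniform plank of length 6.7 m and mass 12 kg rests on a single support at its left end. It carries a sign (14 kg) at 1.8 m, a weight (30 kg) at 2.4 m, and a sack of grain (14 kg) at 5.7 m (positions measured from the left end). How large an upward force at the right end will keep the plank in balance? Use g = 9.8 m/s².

F ≈ 318 N

Choose the left end as the axis so the unknown pivot reaction has zero arm there.
Beam weight: 12 × 9.8 = 117.6 N down at 3.35 m → arm 3.35 m, τ = 117.6 × 3.35 = 394 N·m clockwise.
Sign: 14 × 9.8 = 137.2 N down at 1.8 m → arm 1.8 m, τ = 137.2 × 1.8 = 247 N·m clockwise.
Weight: 30 × 9.8 = 294 N down at 2.4 m → arm 2.4 m, τ = 294 × 2.4 = 705.6 N·m clockwise.
Sack of grain: 14 × 9.8 = 137.2 N down at 5.7 m → arm 5.7 m, τ = 137.2 × 5.7 = 782 N·m clockwise.
Net moment of the loads = 2129 N·m clockwise.
The upward force F acts at the right end, arm 6.7 m, giving F × 6.7 counterclockwise.
Balancing moments: F × 6.7 = 2129, giving F = 2129 / 6.7 = 318 N.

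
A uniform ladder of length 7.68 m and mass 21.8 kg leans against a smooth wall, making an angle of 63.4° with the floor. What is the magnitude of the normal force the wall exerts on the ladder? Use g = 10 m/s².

Choose the foot of the ladder as the axis so the floor normal and friction both act there and drop out.
Ladder weight 21.8×10 = 218 N acts at 3.84 m along the ladder; its horizontal arm is 3.84·cos63.4° = 1.719 m → τ = 374.7 N·m clockwise.
Wall normal N acts horizontally at the top; its moment arm is the height L sinθ = 7.68·sin63.4° = 6.867 m, counterclockwise.
Balancing moments: N × 6.867 = 374.7, giving N = 54.6 N.

N_wall ≈ 54.6 N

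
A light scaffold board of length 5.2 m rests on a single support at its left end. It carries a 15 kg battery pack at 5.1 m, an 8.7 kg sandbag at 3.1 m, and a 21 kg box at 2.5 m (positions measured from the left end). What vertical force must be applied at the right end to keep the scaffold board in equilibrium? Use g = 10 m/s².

Taking torques about the left end:
Battery pack: 15 × 10 = 150 N down at 5.1 m → arm 5.1 m, τ = 150 × 5.1 = 765 N·m clockwise.
Sandbag: 8.7 × 10 = 87 N down at 3.1 m → arm 3.1 m, τ = 87 × 3.1 = 269.7 N·m clockwise.
Box: 21 × 10 = 210 N down at 2.5 m → arm 2.5 m, τ = 210 × 2.5 = 525 N·m clockwise.
Net moment of the loads = 1560 N·m clockwise.
The upward force F acts at the right end, arm 5.2 m, giving F × 5.2 counterclockwise.
For rotational equilibrium, F × 5.2 = 1560, so F = 1560 / 5.2 = 300 N.

F ≈ 300 N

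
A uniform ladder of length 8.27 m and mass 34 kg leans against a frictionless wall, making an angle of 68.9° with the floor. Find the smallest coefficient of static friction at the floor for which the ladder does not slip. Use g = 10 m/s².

Taking torques about the foot of the ladder:
Ladder weight 34×10 = 340 N acts at 4.135 m along the ladder; its horizontal arm is 4.135·cos68.9° = 1.489 m → τ = 506.3 N·m clockwise.
Wall normal N acts horizontally at the top; its moment arm is the height L sinθ = 8.27·sin68.9° = 7.716 m, counterclockwise.
Στ = 0 ⇒ N × 7.716 = 506.3 ⇒ N = 65.62 N.
ΣFx = 0 ⇒ f = N_wall = 65.62 N. ΣFy = 0 ⇒ N_floor = 340 N.
μ_min = f / N_floor = 65.62 / 340 = 0.193.

μ_min ≈ 0.193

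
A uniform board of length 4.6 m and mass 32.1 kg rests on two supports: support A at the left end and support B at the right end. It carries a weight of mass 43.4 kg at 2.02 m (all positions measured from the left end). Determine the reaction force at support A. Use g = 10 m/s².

R_A ≈ 404 N

Taking torques about support B:
Beam weight: 32.1 × 10 = 321 N down at 2.3 m → arm 2.3 m, τ = 321 × 2.3 = 738.3 N·m counterclockwise.
Weight: 43.4 × 10 = 434 N down at 2.02 m → arm 2.58 m, τ = 434 × 2.58 = 1120 N·m counterclockwise.
Net load moment about support B = 1858 N·m counterclockwise.
Reaction R at support A is upward at 0 m, arm 4.6 m → moment R × 4.6 clockwise.
For rotational equilibrium, R × 4.6 = 1858, so R = 404 N.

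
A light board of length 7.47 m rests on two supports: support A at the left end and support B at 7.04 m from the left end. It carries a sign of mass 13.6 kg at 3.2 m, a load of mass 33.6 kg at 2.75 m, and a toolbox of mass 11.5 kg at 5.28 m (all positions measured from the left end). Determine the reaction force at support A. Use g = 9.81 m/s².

About support B:
Sign: 13.6 × 9.81 = 133.4 N down at 3.2 m → arm 3.84 m, τ = 133.4 × 3.84 = 512.3 N·m counterclockwise.
Load: 33.6 × 9.81 = 329.6 N down at 2.75 m → arm 4.29 m, τ = 329.6 × 4.29 = 1414 N·m counterclockwise.
Toolbox: 11.5 × 9.81 = 112.8 N down at 5.28 m → arm 1.76 m, τ = 112.8 × 1.76 = 198.5 N·m counterclockwise.
Net load moment about support B = 2125 N·m counterclockwise.
Reaction R at support A is upward at 0 m, arm 7.04 m → moment R × 7.04 clockwise.
Setting net torque to zero: R × 7.04 = 2125 → R = 302 N.

R_A ≈ 302 N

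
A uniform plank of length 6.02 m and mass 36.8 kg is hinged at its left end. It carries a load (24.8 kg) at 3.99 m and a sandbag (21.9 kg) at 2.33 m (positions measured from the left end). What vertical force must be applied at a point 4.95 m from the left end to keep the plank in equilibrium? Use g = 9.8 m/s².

Taking torques about the left end:
Beam weight: 36.8 × 9.8 = 360.6 N down at 3.01 m → arm 3.01 m, τ = 360.6 × 3.01 = 1085 N·m clockwise.
Load: 24.8 × 9.8 = 243 N down at 3.99 m → arm 3.99 m, τ = 243 × 3.99 = 969.6 N·m clockwise.
Sandbag: 21.9 × 9.8 = 214.6 N down at 2.33 m → arm 2.33 m, τ = 214.6 × 2.33 = 500 N·m clockwise.
Net moment of the loads = 2555 N·m clockwise.
The upward force F acts at a point 4.95 m from the left end, arm 4.95 m, giving F × 4.95 counterclockwise.
Balancing moments: F × 4.95 = 2555, giving F = 2555 / 4.95 = 516 N.

F ≈ 516 N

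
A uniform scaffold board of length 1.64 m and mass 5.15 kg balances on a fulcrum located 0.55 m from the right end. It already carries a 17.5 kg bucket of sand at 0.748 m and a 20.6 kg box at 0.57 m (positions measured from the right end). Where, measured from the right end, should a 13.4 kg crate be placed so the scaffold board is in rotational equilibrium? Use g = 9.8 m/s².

x ≈ 0.157 m from the right end

About the fulcrum (at 0.55 m from the right end):
Beam weight: 5.15 × 9.8 = 50.47 N down at 0.82 m → arm 0.27 m, τ = 50.47 × 0.27 = 13.63 N·m counterclockwise.
Bucket of sand: 17.5 × 9.8 = 171.5 N down at 0.748 m → arm 0.198 m, τ = 171.5 × 0.198 = 33.96 N·m counterclockwise.
Box: 20.6 × 9.8 = 201.9 N down at 0.57 m → arm 0.02 m, τ = 201.9 × 0.02 = 4.038 N·m counterclockwise.
Net moment of existing loads = 51.63 N·m counterclockwise.
The crate weighs 13.4 × 9.8 = 131.3 N and must supply an equal clockwise moment, so its lever arm about the fulcrum is 51.63 / 131.3 = 0.393 m.
That puts it at 0.55 − 0.393 = 0.157 m from the right end.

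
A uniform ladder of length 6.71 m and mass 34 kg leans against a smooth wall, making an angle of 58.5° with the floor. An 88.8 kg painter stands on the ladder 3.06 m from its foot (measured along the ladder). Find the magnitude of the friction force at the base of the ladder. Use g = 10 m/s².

Take moments about the foot of the ladder.
Ladder weight 34×10 = 340 N acts at 3.355 m along the ladder; its horizontal arm is 3.355·cos58.5° = 1.753 m → τ = 596 N·m clockwise.
Painter: 88.8×10 = 888 N at 3.06 m → arm 1.599 m → τ = 1420 N·m clockwise.
Wall normal N acts horizontally at the top; its moment arm is the height L sinθ = 6.71·sin58.5° = 5.721 m, counterclockwise.
Balancing moments: N × 5.721 = 2016, giving N = 352 N.
ΣFx = 0: friction at the foot balances the wall's push, so f = N_wall = 352 N.

f ≈ 352 N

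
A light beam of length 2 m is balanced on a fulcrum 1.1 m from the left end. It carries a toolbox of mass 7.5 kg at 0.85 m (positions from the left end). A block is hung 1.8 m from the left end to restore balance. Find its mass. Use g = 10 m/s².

Sum moments about the fulcrum (at 1.1 m from the left end) (the support reaction has zero arm there).
Toolbox: 7.5 × 10 = 75 N down at 0.85 m → arm 0.25 m, τ = 75 × 0.25 = 18.75 N·m counterclockwise.
Net moment of known loads = 18.75 N·m counterclockwise.
An unknown mass m at 1.8 m has arm 0.7 m; its moment is m·g·0.7 clockwise.
For rotational equilibrium, m × 10 × 0.7 = 18.75, so m = 18.75 / (10 × 0.7) = 2.68 kg.

m ≈ 2.68 kg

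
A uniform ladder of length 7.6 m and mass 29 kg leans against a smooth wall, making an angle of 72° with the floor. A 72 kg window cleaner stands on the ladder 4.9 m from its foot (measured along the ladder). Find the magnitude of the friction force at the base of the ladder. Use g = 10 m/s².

f ≈ 198 N

Sum moments about the foot of the ladder (the floor normal and friction both act there and drop out).
Ladder weight 29×10 = 290 N acts at 3.8 m along the ladder; its horizontal arm is 3.8·cos72° = 1.174 m → τ = 340.5 N·m clockwise.
Window cleaner: 72×10 = 720 N at 4.9 m → arm 1.514 m → τ = 1090 N·m clockwise.
Wall normal N acts horizontally at the top; its moment arm is the height L sinθ = 7.6·sin72° = 7.228 m, counterclockwise.
Setting net torque to zero: N × 7.228 = 1430 → N = 198 N.
ΣFx = 0: friction at the foot balances the wall's push, so f = N_wall = 198 N.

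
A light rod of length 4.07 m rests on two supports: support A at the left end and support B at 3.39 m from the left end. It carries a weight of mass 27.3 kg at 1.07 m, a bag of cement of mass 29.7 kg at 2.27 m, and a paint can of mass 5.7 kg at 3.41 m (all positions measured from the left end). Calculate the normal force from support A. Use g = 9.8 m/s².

Sum moments about support B (its reaction then has zero moment arm).
Weight: 27.3 × 9.8 = 267.5 N down at 1.07 m → arm 2.32 m, τ = 267.5 × 2.32 = 620.6 N·m counterclockwise.
Bag of cement: 29.7 × 9.8 = 291.1 N down at 2.27 m → arm 1.12 m, τ = 291.1 × 1.12 = 326 N·m counterclockwise.
Paint can: 5.7 × 9.8 = 55.86 N down at 3.41 m → arm 0.02 m, τ = 55.86 × 0.02 = 1.117 N·m clockwise.
Net load moment about support B = 945.5 N·m counterclockwise.
Reaction R at support A is upward at 0 m, arm 3.39 m → moment R × 3.39 clockwise.
Setting net torque to zero: R × 3.39 = 945.5 → R = 279 N.

R_A ≈ 279 N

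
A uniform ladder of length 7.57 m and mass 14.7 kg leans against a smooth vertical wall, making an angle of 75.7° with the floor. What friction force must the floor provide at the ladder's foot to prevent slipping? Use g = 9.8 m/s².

Take moments about the foot of the ladder.
Ladder weight 14.7×9.8 = 144.1 N acts at 3.785 m along the ladder; its horizontal arm is 3.785·cos75.7° = 0.9349 m → τ = 134.7 N·m clockwise.
Wall normal N acts horizontally at the top; its moment arm is the height L sinθ = 7.57·sin75.7° = 7.335 m, counterclockwise.
Στ = 0 ⇒ N × 7.335 = 134.7 ⇒ N = 18.4 N.
ΣFx = 0: friction at the foot balances the wall's push, so f = N_wall = 18.4 N.

f ≈ 18.4 N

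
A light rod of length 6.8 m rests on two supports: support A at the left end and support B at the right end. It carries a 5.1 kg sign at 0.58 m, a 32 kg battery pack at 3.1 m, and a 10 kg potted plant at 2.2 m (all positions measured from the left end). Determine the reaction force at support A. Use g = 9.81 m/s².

R_A ≈ 283 N

Choose support B as the axis so its reaction then has zero moment arm.
Sign: 5.1 × 9.81 = 50.03 N down at 0.58 m → arm 6.22 m, τ = 50.03 × 6.22 = 311.2 N·m counterclockwise.
Battery pack: 32 × 9.81 = 313.9 N down at 3.1 m → arm 3.7 m, τ = 313.9 × 3.7 = 1161 N·m counterclockwise.
Potted plant: 10 × 9.81 = 98.1 N down at 2.2 m → arm 4.6 m, τ = 98.1 × 4.6 = 451.3 N·m counterclockwise.
Net load moment about support B = 1924 N·m counterclockwise.
Reaction R at support A is upward at 0 m, arm 6.8 m → moment R × 6.8 clockwise.
Στ = 0 ⇒ R × 6.8 = 1924 ⇒ R = 283 N.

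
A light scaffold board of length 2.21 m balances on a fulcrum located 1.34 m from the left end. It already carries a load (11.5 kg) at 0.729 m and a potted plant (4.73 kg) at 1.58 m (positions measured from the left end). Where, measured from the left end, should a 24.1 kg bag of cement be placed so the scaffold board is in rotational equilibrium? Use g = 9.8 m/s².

x ≈ 1.58 m from the left end

Take moments about the fulcrum (at 1.34 m from the left end).
Load: 11.5 × 9.8 = 112.7 N down at 0.729 m → arm 0.611 m, τ = 112.7 × 0.611 = 68.86 N·m counterclockwise.
Potted plant: 4.73 × 9.8 = 46.35 N down at 1.58 m → arm 0.24 m, τ = 46.35 × 0.24 = 11.12 N·m clockwise.
Net moment of existing loads = 57.74 N·m counterclockwise.
The bag of cement weighs 24.1 × 9.8 = 236.2 N and must supply an equal clockwise moment, so its lever arm about the fulcrum is 57.74 / 236.2 = 0.244 m.
That puts it at 1.34 + 0.244 = 1.58 m from the left end.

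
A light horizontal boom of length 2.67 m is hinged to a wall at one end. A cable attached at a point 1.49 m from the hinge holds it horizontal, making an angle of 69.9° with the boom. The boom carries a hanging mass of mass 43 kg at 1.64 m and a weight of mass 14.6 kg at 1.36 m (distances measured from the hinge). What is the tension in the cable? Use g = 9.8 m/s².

Take moments about the hinge.
Hanging mass: 43 × 9.8 = 421.4 N down at 1.64 m → arm 1.64 m, τ = 421.4 × 1.64 = 691.1 N·m clockwise.
Weight: 14.6 × 9.8 = 143.1 N down at 1.36 m → arm 1.36 m, τ = 143.1 × 1.36 = 194.6 N·m clockwise.
Total clockwise load moment = 885.7 N·m.
The cable tension T acts at 1.49 m; only its component perpendicular to the boom, T sinθ, produces torque. sin 69.9° = 0.9391.
Setting net torque to zero: T × 1.49 × 0.9391 = 885.7 → T = 885.7 / 1.399 = 633 N.

T ≈ 633 N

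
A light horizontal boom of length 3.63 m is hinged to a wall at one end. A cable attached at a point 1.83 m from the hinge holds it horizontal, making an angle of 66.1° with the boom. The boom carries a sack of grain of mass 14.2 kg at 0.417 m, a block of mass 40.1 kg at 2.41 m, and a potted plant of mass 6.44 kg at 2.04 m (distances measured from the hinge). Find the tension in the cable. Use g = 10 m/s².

About the hinge:
Sack of grain: 14.2 × 10 = 142 N down at 0.417 m → arm 0.417 m, τ = 142 × 0.417 = 59.21 N·m clockwise.
Block: 40.1 × 10 = 401 N down at 2.41 m → arm 2.41 m, τ = 401 × 2.41 = 966.4 N·m clockwise.
Potted plant: 6.44 × 10 = 64.4 N down at 2.04 m → arm 2.04 m, τ = 64.4 × 2.04 = 131.4 N·m clockwise.
Total clockwise load moment = 1157 N·m.
The cable tension T acts at 1.83 m; only its component perpendicular to the boom, T sinθ, produces torque. sin 66.1° = 0.9143.
Setting net torque to zero: T × 1.83 × 0.9143 = 1157 → T = 1157 / 1.673 = 692 N.

T ≈ 692 N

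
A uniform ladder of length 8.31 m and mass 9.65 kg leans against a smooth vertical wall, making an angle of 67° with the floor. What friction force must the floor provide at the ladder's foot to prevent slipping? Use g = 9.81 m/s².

f ≈ 20.1 N

About the foot of the ladder:
Ladder weight 9.65×9.81 = 94.67 N acts at 4.155 m along the ladder; its horizontal arm is 4.155·cos67° = 1.623 m → τ = 153.6 N·m clockwise.
Wall normal N acts horizontally at the top; its moment arm is the height L sinθ = 8.31·sin67° = 7.649 m, counterclockwise.
Setting net torque to zero: N × 7.649 = 153.6 → N = 20.1 N.
ΣFx = 0: friction at the foot balances the wall's push, so f = N_wall = 20.1 N.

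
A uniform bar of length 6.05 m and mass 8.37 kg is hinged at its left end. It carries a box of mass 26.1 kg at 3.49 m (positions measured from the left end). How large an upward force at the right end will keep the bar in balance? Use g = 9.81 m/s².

Choose the left end as the axis so the unknown pivot reaction has zero arm there.
Beam weight: 8.37 × 9.81 = 82.11 N down at 3.025 m → arm 3.025 m, τ = 82.11 × 3.025 = 248.4 N·m clockwise.
Box: 26.1 × 9.81 = 256 N down at 3.49 m → arm 3.49 m, τ = 256 × 3.49 = 893.4 N·m clockwise.
Net moment of the loads = 1142 N·m clockwise.
The upward force F acts at the right end, arm 6.05 m, giving F × 6.05 counterclockwise.
Στ = 0 ⇒ F × 6.05 = 1142 ⇒ F = 1142 / 6.05 = 189 N.

F ≈ 189 N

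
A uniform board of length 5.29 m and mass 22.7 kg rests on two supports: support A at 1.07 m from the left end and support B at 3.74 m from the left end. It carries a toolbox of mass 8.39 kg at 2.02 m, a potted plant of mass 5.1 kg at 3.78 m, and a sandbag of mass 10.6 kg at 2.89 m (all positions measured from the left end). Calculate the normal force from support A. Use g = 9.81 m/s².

R_A ≈ 177 N

Choose support B as the axis so its reaction then has zero moment arm.
Beam weight: 22.7 × 9.81 = 222.7 N down at 2.645 m → arm 1.095 m, τ = 222.7 × 1.095 = 243.9 N·m counterclockwise.
Toolbox: 8.39 × 9.81 = 82.31 N down at 2.02 m → arm 1.72 m, τ = 82.31 × 1.72 = 141.6 N·m counterclockwise.
Potted plant: 5.1 × 9.81 = 50.03 N down at 3.78 m → arm 0.04 m, τ = 50.03 × 0.04 = 2.001 N·m clockwise.
Sandbag: 10.6 × 9.81 = 104 N down at 2.89 m → arm 0.85 m, τ = 104 × 0.85 = 88.4 N·m counterclockwise.
Net load moment about support B = 471.9 N·m counterclockwise.
Reaction R at support A is upward at 1.07 m, arm 2.67 m → moment R × 2.67 clockwise.
Setting net torque to zero: R × 2.67 = 471.9 → R = 177 N.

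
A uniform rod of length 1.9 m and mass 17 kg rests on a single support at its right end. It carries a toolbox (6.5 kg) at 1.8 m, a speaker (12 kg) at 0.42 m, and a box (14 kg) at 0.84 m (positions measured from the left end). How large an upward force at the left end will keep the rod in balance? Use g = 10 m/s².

F ≈ 260 N

About the right end:
Beam weight: 17 × 10 = 170 N down at 0.95 m → arm 0.95 m, τ = 170 × 0.95 = 161.5 N·m counterclockwise.
Toolbox: 6.5 × 10 = 65 N down at 1.8 m → arm 0.1 m, τ = 65 × 0.1 = 6.5 N·m counterclockwise.
Speaker: 12 × 10 = 120 N down at 0.42 m → arm 1.48 m, τ = 120 × 1.48 = 177.6 N·m counterclockwise.
Box: 14 × 10 = 140 N down at 0.84 m → arm 1.06 m, τ = 140 × 1.06 = 148.4 N·m counterclockwise.
Net moment of the loads = 494 N·m counterclockwise.
The upward force F acts at the left end, arm 1.9 m, giving F × 1.9 clockwise.
Setting net torque to zero: F × 1.9 = 494 → F = 494 / 1.9 = 260 N.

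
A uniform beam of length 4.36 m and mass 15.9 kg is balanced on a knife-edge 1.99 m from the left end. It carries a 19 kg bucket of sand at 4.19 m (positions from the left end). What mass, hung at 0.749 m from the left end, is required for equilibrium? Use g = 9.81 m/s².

Sum moments about the knife-edge (at 1.99 m from the left end) (the support reaction has zero arm there).
Beam weight: 15.9 × 9.81 = 156 N down at 2.18 m → arm 0.19 m, τ = 156 × 0.19 = 29.64 N·m clockwise.
Bucket of sand: 19 × 9.81 = 186.4 N down at 4.19 m → arm 2.2 m, τ = 186.4 × 2.2 = 410.1 N·m clockwise.
Net moment of known loads = 439.7 N·m clockwise.
An unknown mass m at 0.749 m has arm 1.241 m; its moment is m·g·1.241 counterclockwise.
Στ = 0 ⇒ m × 9.81 × 1.241 = 439.7 ⇒ m = 439.7 / (9.81 × 1.241) = 36.1 kg.

m ≈ 36.1 kg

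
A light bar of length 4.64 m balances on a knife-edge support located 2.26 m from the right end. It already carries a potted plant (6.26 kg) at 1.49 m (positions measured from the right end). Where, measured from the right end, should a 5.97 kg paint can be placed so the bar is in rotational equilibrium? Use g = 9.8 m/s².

Taking torques about the knife-edge support (at 2.26 m from the right end):
Potted plant: 6.26 × 9.8 = 61.35 N down at 1.49 m → arm 0.77 m, τ = 61.35 × 0.77 = 47.24 N·m clockwise.
Net moment of existing loads = 47.24 N·m clockwise.
The paint can weighs 5.97 × 9.8 = 58.51 N and must supply an equal counterclockwise moment, so its lever arm about the knife-edge support is 47.24 / 58.51 = 0.807 m.
That puts it at 2.26 + 0.807 = 3.07 m from the right end.

x ≈ 3.07 m from the right end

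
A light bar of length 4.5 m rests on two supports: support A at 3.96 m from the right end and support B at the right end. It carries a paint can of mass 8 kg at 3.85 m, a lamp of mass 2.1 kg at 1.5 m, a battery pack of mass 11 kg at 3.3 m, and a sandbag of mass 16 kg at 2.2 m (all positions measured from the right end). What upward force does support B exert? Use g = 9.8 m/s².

Sum moments about support A (its reaction then has zero moment arm).
Paint can: 8 × 9.8 = 78.4 N down at 3.85 m → arm 0.11 m, τ = 78.4 × 0.11 = 8.624 N·m clockwise.
Lamp: 2.1 × 9.8 = 20.58 N down at 1.5 m → arm 2.46 m, τ = 20.58 × 2.46 = 50.63 N·m clockwise.
Battery pack: 11 × 9.8 = 107.8 N down at 3.3 m → arm 0.66 m, τ = 107.8 × 0.66 = 71.15 N·m clockwise.
Sandbag: 16 × 9.8 = 156.8 N down at 2.2 m → arm 1.76 m, τ = 156.8 × 1.76 = 276 N·m clockwise.
Net load moment about support A = 406.4 N·m clockwise.
Reaction R at support B is upward at 0 m, arm 3.96 m → moment R × 3.96 counterclockwise.
Setting net torque to zero: R × 3.96 = 406.4 → R = 103 N.

R_B ≈ 103 N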